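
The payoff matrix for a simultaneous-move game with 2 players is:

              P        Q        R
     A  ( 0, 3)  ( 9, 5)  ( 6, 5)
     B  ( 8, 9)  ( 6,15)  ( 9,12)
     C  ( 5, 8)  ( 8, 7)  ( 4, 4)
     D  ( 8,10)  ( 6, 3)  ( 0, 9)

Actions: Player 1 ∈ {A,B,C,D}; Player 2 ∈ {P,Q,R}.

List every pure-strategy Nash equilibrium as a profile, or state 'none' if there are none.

NE set: (A,Q), (D,P)

(A,P): not NE [P1→D gives 8>0; P2→R gives 5>3]
(A,Q): NE
(A,R): not NE [P1→B gives 9>6]
(B,P): not NE [P2→Q gives 15>9]
(B,Q): not NE [P1→A gives 9>6]
(B,R): not NE [P2→Q gives 15>12]
(C,P): not NE [P1→D gives 8>5]
(C,Q): not NE [P1→A gives 9>8; P2→P gives 8>7]
(C,R): not NE [P1→B gives 9>4; P2→P gives 8>4]
(D,P): NE
(D,Q): not NE [P1→A gives 9>6; P2→P gives 10>3]
(D,R): not NE [P1→B gives 9>0; P2→P gives 10>9]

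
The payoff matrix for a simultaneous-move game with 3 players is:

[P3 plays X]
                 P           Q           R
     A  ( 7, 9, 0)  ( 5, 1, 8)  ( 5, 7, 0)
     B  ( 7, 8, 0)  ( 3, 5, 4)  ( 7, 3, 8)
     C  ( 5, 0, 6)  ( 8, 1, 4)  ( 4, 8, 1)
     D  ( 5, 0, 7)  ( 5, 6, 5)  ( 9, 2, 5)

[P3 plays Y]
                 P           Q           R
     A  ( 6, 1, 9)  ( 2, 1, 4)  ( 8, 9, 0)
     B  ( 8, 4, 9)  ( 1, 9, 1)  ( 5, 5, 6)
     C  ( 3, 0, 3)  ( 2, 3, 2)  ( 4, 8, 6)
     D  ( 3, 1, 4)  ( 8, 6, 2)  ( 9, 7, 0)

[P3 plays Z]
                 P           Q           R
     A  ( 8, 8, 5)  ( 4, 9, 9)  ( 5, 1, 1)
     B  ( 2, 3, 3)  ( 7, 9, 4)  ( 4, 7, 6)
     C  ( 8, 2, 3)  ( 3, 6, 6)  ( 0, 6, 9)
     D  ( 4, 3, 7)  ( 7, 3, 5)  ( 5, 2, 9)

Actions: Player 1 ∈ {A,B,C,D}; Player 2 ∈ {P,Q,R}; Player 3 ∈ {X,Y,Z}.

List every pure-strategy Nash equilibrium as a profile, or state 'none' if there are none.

NE set: (B,Q,Z), (D,Q,Z)

(A,P,X): not NE [P3→Y gives 9>0]
(A,P,Y): not NE [P1→B gives 8>6; P2→R gives 9>1]
(A,P,Z): not NE [P2→Q gives 9>8; P3→Y gives 9>5]
(A,Q,X): not NE [P1→C gives 8>5; P2→P gives 9>1; P3→Z gives 9>8]
(A,Q,Y): not NE [P1→D gives 8>2; P2→R gives 9>1; P3→Z gives 9>4]
(A,Q,Z): not NE [P1→D gives 7>4]
(A,R,X): not NE [P1→D gives 9>5; P2→P gives 9>7; P3→Z gives 1>0]
(A,R,Y): not NE [P1→D gives 9>8; P3→Z gives 1>0]
(A,R,Z): not NE [P2→Q gives 9>1]
(B,P,X): not NE [P3→Y gives 9>0]
(B,P,Y): not NE [P2→Q gives 9>4]
(B,P,Z): not NE [P1→C gives 8>2; P2→Q gives 9>3; P3→Y gives 9>3]
(B,Q,X): not NE [P1→C gives 8>3; P2→P gives 8>5]
(B,Q,Y): not NE [P1→D gives 8>1; P3→Z gives 4>1]
(B,Q,Z): NE
(B,R,X): not NE [P1→D gives 9>7; P2→P gives 8>3]
(B,R,Y): not NE [P1→D gives 9>5; P2→Q gives 9>5; P3→X gives 8>6]
(B,R,Z): not NE [P1→D gives 5>4; P2→Q gives 9>7; P3→X gives 8>6]
(C,P,X): not NE [P1→B gives 7>5; P2→R gives 8>0]
(C,P,Y): not NE [P1→B gives 8>3; P2→R gives 8>0; P3→X gives 6>3]
(C,P,Z): not NE [P2→R gives 6>2; P3→X gives 6>3]
(C,Q,X): not NE [P2→R gives 8>1; P3→Z gives 6>4]
(C,Q,Y): not NE [P1→D gives 8>2; P2→R gives 8>3; P3→Z gives 6>2]
(C,Q,Z): not NE [P1→D gives 7>3]
(C,R,X): not NE [P1→D gives 9>4; P3→Z gives 9>1]
(C,R,Y): not NE [P1→D gives 9>4; P3→Z gives 9>6]
(C,R,Z): not NE [P1→D gives 5>0]
(D,P,X): not NE [P1→B gives 7>5; P2→Q gives 6>0]
(D,P,Y): not NE [P1→B gives 8>3; P2→R gives 7>1; P3→Z gives 7>4]
(D,P,Z): not NE [P1→C gives 8>4]
(D,Q,X): not NE [P1→C gives 8>5]
(D,Q,Y): not NE [P2→R gives 7>6; P3→Z gives 5>2]
(D,Q,Z): NE
(D,R,X): not NE [P2→Q gives 6>2; P3→Z gives 9>5]
(D,R,Y): not NE [P3→Z gives 9>0]
(D,R,Z): not NE [P2→Q gives 3>2]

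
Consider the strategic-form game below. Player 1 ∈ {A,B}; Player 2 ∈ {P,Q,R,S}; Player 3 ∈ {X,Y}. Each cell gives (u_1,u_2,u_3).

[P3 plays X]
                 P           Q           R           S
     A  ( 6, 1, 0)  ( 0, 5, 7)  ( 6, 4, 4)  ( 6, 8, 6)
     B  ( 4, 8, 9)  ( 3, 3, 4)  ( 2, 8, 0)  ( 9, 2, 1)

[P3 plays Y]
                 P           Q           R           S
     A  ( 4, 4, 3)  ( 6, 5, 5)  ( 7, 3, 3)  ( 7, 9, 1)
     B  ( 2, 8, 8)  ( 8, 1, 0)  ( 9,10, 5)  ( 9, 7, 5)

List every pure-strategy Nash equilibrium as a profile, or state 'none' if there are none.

PSNE = {(B,R,Y)}

(A,P,X): not NE [P2→S gives 8>1; P3→Y gives 3>0]
(A,P,Y): not NE [P2→S gives 9>4]
(A,Q,X): not NE [P1→B gives 3>0; P2→S gives 8>5]
(A,Q,Y): not NE [P1→B gives 8>6; P2→S gives 9>5; P3→X gives 7>5]
(A,R,X): not NE [P2→S gives 8>4]
(A,R,Y): not NE [P1→B gives 9>7; P2→S gives 9>3; P3→X gives 4>3]
(A,S,X): not NE [P1→B gives 9>6]
(A,S,Y): not NE [P1→B gives 9>7; P3→X gives 6>1]
(B,P,X): not NE [P1→A gives 6>4]
(B,P,Y): not NE [P1→A gives 4>2; P2→R gives 10>8; P3→X gives 9>8]
(B,Q,X): not NE [P2→R gives 8>3]
(B,Q,Y): not NE [P2→R gives 10>1; P3→X gives 4>0]
(B,R,X): not NE [P1→A gives 6>2; P3→Y gives 5>0]
(B,R,Y): NE
(B,S,X): not NE [P2→R gives 8>2; P3→Y gives 5>1]
(B,S,Y): not NE [P2→R gives 10>7]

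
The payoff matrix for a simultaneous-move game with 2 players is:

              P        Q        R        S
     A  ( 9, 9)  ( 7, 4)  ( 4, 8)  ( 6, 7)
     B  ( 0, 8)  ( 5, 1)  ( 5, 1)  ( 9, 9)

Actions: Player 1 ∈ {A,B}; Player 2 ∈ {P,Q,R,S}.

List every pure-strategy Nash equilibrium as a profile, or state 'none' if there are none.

(A,P): NE
(A,Q): not NE [P2→P gives 9>4]
(A,R): not NE [P1→B gives 5>4; P2→P gives 9>8]
(A,S): not NE [P1→B gives 9>6; P2→P gives 9>7]
(B,P): not NE [P1→A gives 9>0; P2→S gives 9>8]
(B,Q): not NE [P1→A gives 7>5; P2→S gives 9>1]
(B,R): not NE [P2→S gives 9>1]
(B,S): NE

PSNE = {(A,P), (B,S)}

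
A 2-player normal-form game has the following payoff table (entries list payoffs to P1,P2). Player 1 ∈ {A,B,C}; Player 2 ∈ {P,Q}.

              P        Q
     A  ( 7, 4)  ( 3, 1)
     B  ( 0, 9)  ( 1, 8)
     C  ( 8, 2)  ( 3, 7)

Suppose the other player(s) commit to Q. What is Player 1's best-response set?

P1 best: {A,C}

u_1(A vs Q) = 3
u_1(B vs Q) = 1
u_1(C vs Q) = 3
max payoff 3 at {A,C}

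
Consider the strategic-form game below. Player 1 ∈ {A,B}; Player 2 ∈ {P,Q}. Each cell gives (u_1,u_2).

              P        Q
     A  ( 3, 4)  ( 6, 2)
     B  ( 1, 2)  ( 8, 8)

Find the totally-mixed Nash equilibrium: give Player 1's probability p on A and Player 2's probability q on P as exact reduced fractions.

P1 mixes 3/4 on A; P2 mixes 1/2 on P

P1 indiff ⇒ q·3+(1-q)·6 = q·1+(1-q)·8 ⇒ q(2) = (1-q)(2) ⇒ q = 1/2
P2 indiff ⇒ p·4+(1-p)·2 = p·2+(1-p)·8 ⇒ p(2) = (1-p)(6) ⇒ p = 3/4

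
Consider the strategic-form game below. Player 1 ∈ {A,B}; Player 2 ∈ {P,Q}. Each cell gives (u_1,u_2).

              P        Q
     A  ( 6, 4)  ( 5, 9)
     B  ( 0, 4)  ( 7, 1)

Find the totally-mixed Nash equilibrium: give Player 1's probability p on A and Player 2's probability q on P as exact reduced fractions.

(p,q) = (3/8, 1/4)

P1 indiff ⇒ q·6+(1-q)·5 = q·0+(1-q)·7 ⇒ q(6) = (1-q)(2) ⇒ q = 1/4
P2 indiff ⇒ p·4+(1-p)·4 = p·9+(1-p)·1 ⇒ p(-5) = (1-p)(-3) ⇒ p = 3/8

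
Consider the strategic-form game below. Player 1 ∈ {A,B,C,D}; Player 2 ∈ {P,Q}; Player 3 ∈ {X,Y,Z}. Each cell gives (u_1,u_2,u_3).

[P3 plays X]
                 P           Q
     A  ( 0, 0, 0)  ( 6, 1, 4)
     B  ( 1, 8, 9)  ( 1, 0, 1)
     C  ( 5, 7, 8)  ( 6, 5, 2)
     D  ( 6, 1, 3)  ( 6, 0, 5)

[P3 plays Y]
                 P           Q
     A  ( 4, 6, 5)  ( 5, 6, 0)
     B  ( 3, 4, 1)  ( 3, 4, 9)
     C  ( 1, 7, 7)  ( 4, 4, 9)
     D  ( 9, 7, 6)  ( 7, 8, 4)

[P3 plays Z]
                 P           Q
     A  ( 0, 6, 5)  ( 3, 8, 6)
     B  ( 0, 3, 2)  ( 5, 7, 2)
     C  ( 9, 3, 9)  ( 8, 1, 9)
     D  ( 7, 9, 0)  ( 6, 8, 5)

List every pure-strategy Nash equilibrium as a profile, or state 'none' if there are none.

Nash profiles: (C,P,Z)

(A,P,X): not NE [P1→D gives 6>0; P2→Q gives 1>0; P3→Z gives 5>0]
(A,P,Y): not NE [P1→D gives 9>4]
(A,P,Z): not NE [P1→C gives 9>0; P2→Q gives 8>6]
(A,Q,X): not NE [P3→Z gives 6>4]
(A,Q,Y): not NE [P1→D gives 7>5; P3→Z gives 6>0]
(A,Q,Z): not NE [P1→C gives 8>3]
(B,P,X): not NE [P1→D gives 6>1]
(B,P,Y): not NE [P1→D gives 9>3; P3→X gives 9>1]
(B,P,Z): not NE [P1→C gives 9>0; P2→Q gives 7>3; P3→X gives 9>2]
(B,Q,X): not NE [P1→D gives 6>1; P2→P gives 8>0; P3→Y gives 9>1]
(B,Q,Y): not NE [P1→D gives 7>3]
(B,Q,Z): not NE [P1→C gives 8>5; P3→Y gives 9>2]
(C,P,X): not NE [P1→D gives 6>5; P3→Z gives 9>8]
(C,P,Y): not NE [P1→D gives 9>1; P3→Z gives 9>7]
(C,P,Z): NE
(C,Q,X): not NE [P2→P gives 7>5; P3→Z gives 9>2]
(C,Q,Y): not NE [P1→D gives 7>4; P2→P gives 7>4]
(C,Q,Z): not NE [P2→P gives 3>1]
(D,P,X): not NE [P3→Y gives 6>3]
(D,P,Y): not NE [P2→Q gives 8>7]
(D,P,Z): not NE [P1→C gives 9>7; P3→Y gives 6>0]
(D,Q,X): not NE [P2→P gives 1>0]
(D,Q,Y): not NE [P3→Z gives 5>4]
(D,Q,Z): not NE [P1→C gives 8>6; P2→P gives 9>8]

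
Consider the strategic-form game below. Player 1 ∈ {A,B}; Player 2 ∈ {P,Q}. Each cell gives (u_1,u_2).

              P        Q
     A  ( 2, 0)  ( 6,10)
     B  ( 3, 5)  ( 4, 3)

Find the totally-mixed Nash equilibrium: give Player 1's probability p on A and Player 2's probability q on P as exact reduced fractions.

p=1/6, q=2/3

P1 indiff ⇒ q·2+(1-q)·6 = q·3+(1-q)·4 ⇒ q(-1) = (1-q)(-2) ⇒ q = 2/3
P2 indiff ⇒ p·0+(1-p)·5 = p·10+(1-p)·3 ⇒ p(-10) = (1-p)(-2) ⇒ p = 1/6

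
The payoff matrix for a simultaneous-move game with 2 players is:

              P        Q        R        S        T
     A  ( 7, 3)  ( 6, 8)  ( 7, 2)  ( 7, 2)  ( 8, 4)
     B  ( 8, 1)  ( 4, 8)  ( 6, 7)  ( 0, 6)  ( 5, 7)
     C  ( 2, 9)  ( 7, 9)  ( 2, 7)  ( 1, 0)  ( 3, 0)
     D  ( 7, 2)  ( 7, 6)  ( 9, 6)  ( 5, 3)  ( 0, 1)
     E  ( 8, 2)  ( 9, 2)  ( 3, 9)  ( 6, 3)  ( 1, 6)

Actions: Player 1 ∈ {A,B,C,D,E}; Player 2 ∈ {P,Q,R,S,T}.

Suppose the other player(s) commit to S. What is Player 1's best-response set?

u_1(A vs S) = 7
u_1(B vs S) = 0
u_1(C vs S) = 1
u_1(D vs S) = 5
u_1(E vs S) = 6
max payoff 7 at {A}

P1 best: {A}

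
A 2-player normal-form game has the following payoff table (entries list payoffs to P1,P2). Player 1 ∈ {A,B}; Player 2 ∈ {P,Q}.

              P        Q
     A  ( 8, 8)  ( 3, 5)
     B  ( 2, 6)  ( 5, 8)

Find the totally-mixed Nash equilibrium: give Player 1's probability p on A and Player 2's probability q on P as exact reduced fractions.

p=2/5, q=1/4

P1 indiff ⇒ q·8+(1-q)·3 = q·2+(1-q)·5 ⇒ q(6) = (1-q)(2) ⇒ q = 1/4
P2 indiff ⇒ p·8+(1-p)·6 = p·5+(1-p)·8 ⇒ p(3) = (1-p)(2) ⇒ p = 2/5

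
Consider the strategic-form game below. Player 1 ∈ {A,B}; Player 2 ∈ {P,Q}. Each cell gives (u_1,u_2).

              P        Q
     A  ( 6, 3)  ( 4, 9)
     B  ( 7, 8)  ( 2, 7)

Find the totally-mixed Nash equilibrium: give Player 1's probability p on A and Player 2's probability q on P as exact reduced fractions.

P1 indiff ⇒ q·6+(1-q)·4 = q·7+(1-q)·2 ⇒ q(-1) = (1-q)(-2) ⇒ q = 2/3
P2 indiff ⇒ p·3+(1-p)·8 = p·9+(1-p)·7 ⇒ p(-6) = (1-p)(-1) ⇒ p = 1/7

(p,q) = (1/7, 2/3)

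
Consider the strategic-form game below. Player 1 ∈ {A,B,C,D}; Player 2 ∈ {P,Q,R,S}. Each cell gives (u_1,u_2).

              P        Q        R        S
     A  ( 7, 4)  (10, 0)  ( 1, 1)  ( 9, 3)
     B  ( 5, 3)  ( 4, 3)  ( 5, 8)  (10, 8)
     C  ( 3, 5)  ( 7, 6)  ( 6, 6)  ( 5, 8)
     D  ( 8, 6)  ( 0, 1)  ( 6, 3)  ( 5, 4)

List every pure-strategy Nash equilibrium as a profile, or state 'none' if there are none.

NE set: (B,S), (D,P)

(A,P): not NE [P1→D gives 8>7]
(A,Q): not NE [P2→P gives 4>0]
(A,R): not NE [P1→D gives 6>1; P2→P gives 4>1]
(A,S): not NE [P1→B gives 10>9; P2→P gives 4>3]
(B,P): not NE [P1→D gives 8>5; P2→S gives 8>3]
(B,Q): not NE [P1→A gives 10>4; P2→S gives 8>3]
(B,R): not NE [P1→D gives 6>5]
(B,S): NE
(C,P): not NE [P1→D gives 8>3; P2→S gives 8>5]
(C,Q): not NE [P1→A gives 10>7; P2→S gives 8>6]
(C,R): not NE [P2→S gives 8>6]
(C,S): not NE [P1→B gives 10>5]
(D,P): NE
(D,Q): not NE [P1→A gives 10>0; P2→P gives 6>1]
(D,R): not NE [P2→P gives 6>3]
(D,S): not NE [P1→B gives 10>5; P2→P gives 6>4]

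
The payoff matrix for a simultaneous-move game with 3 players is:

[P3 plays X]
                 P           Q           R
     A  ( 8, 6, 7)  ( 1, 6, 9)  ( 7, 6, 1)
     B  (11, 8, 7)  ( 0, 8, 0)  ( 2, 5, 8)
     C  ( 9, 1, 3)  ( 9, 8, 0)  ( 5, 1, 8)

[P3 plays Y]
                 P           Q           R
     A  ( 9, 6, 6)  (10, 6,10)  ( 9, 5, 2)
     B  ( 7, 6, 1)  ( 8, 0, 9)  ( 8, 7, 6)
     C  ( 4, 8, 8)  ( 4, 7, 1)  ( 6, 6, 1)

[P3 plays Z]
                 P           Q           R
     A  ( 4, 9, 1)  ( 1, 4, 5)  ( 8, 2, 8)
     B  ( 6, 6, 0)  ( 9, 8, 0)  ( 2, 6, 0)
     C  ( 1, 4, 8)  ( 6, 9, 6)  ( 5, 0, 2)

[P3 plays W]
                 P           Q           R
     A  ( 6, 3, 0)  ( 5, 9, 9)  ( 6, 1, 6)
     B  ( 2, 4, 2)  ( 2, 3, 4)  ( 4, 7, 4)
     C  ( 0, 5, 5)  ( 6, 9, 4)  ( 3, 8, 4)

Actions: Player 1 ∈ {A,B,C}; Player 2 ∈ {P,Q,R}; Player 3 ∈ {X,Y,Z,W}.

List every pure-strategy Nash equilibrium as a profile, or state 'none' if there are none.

PSNE = {(A,Q,Y), (B,P,X)}

(A,P,X): not NE [P1→B gives 11>8]
(A,P,Y): not NE [P3→X gives 7>6]
(A,P,Z): not NE [P1→B gives 6>4; P3→X gives 7>1]
(A,P,W): not NE [P2→Q gives 9>3; P3→X gives 7>0]
(A,Q,X): not NE [P1→C gives 9>1; P3→Y gives 10>9]
(A,Q,Y): NE
(A,Q,Z): not NE [P1→B gives 9>1; P2→P gives 9>4; P3→Y gives 10>5]
(A,Q,W): not NE [P1→C gives 6>5; P3→Y gives 10>9]
(A,R,X): not NE [P3→Z gives 8>1]
(A,R,Y): not NE [P2→Q gives 6>5; P3→Z gives 8>2]
(A,R,Z): not NE [P2→P gives 9>2]
(A,R,W): not NE [P2→Q gives 9>1; P3→Z gives 8>6]
(B,P,X): NE
(B,P,Y): not NE [P1→A gives 9>7; P2→R gives 7>6; P3→X gives 7>1]
(B,P,Z): not NE [P2→Q gives 8>6; P3→X gives 7>0]
(B,P,W): not NE [P1→A gives 6>2; P2→R gives 7>4; P3→X gives 7>2]
(B,Q,X): not NE [P1→C gives 9>0; P3→Y gives 9>0]
(B,Q,Y): not NE [P1→A gives 10>8; P2→R gives 7>0]
(B,Q,Z): not NE [P3→Y gives 9>0]
(B,Q,W): not NE [P1→C gives 6>2; P2→R gives 7>3; P3→Y gives 9>4]
(B,R,X): not NE [P1→A gives 7>2; P2→Q gives 8>5]
(B,R,Y): not NE [P1→A gives 9>8; P3→X gives 8>6]
(B,R,Z): not NE [P1→A gives 8>2; P2→Q gives 8>6; P3→X gives 8>0]
(B,R,W): not NE [P1→A gives 6>4; P3→X gives 8>4]
(C,P,X): not NE [P1→B gives 11>9; P2→Q gives 8>1; P3→Z gives 8>3]
(C,P,Y): not NE [P1→A gives 9>4]
(C,P,Z): not NE [P1→B gives 6>1; P2→Q gives 9>4]
(C,P,W): not NE [P1→A gives 6>0; P2→Q gives 9>5; P3→Z gives 8>5]
(C,Q,X): not NE [P3→Z gives 6>0]
(C,Q,Y): not NE [P1→A gives 10>4; P2→P gives 8>7; P3→Z gives 6>1]
(C,Q,Z): not NE [P1→B gives 9>6]
(C,Q,W): not NE [P3→Z gives 6>4]
(C,R,X): not NE [P1→A gives 7>5; P2→Q gives 8>1]
(C,R,Y): not NE [P1→A gives 9>6; P2→P gives 8>6; P3→X gives 8>1]
(C,R,Z): not NE [P1→A gives 8>5; P2→Q gives 9>0; P3→X gives 8>2]
(C,R,W): not NE [P1→A gives 6>3; P2→Q gives 9>8; P3→X gives 8>4]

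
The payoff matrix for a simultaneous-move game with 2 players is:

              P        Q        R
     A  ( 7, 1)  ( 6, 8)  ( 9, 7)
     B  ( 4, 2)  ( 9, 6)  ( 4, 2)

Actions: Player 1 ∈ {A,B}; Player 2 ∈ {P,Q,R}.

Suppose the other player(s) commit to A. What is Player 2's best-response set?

argmax u_2 = {Q}

u_2(P vs A) = 1
u_2(Q vs A) = 8
u_2(R vs A) = 7
max payoff 8 at {Q}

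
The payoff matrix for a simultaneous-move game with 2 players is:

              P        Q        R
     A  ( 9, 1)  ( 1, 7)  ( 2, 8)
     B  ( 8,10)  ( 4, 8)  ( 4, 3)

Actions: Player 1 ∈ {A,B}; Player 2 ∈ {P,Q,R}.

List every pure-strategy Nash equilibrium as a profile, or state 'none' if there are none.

(A,P): not NE [P2→R gives 8>1]
(A,Q): not NE [P1→B gives 4>1; P2→R gives 8>7]
(A,R): not NE [P1→B gives 4>2]
(B,P): not NE [P1→A gives 9>8]
(B,Q): not NE [P2→P gives 10>8]
(B,R): not NE [P2→P gives 10>3]

PSNE: ∅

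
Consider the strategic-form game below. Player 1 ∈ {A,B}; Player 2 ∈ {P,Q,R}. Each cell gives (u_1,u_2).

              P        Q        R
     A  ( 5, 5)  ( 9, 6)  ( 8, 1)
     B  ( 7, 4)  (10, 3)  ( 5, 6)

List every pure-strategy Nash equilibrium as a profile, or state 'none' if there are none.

(A,P): not NE [P1→B gives 7>5; P2→Q gives 6>5]
(A,Q): not NE [P1→B gives 10>9]
(A,R): not NE [P2→Q gives 6>1]
(B,P): not NE [P2→R gives 6>4]
(B,Q): not NE [P2→R gives 6>3]
(B,R): not NE [P1→A gives 8>5]

PSNE: ∅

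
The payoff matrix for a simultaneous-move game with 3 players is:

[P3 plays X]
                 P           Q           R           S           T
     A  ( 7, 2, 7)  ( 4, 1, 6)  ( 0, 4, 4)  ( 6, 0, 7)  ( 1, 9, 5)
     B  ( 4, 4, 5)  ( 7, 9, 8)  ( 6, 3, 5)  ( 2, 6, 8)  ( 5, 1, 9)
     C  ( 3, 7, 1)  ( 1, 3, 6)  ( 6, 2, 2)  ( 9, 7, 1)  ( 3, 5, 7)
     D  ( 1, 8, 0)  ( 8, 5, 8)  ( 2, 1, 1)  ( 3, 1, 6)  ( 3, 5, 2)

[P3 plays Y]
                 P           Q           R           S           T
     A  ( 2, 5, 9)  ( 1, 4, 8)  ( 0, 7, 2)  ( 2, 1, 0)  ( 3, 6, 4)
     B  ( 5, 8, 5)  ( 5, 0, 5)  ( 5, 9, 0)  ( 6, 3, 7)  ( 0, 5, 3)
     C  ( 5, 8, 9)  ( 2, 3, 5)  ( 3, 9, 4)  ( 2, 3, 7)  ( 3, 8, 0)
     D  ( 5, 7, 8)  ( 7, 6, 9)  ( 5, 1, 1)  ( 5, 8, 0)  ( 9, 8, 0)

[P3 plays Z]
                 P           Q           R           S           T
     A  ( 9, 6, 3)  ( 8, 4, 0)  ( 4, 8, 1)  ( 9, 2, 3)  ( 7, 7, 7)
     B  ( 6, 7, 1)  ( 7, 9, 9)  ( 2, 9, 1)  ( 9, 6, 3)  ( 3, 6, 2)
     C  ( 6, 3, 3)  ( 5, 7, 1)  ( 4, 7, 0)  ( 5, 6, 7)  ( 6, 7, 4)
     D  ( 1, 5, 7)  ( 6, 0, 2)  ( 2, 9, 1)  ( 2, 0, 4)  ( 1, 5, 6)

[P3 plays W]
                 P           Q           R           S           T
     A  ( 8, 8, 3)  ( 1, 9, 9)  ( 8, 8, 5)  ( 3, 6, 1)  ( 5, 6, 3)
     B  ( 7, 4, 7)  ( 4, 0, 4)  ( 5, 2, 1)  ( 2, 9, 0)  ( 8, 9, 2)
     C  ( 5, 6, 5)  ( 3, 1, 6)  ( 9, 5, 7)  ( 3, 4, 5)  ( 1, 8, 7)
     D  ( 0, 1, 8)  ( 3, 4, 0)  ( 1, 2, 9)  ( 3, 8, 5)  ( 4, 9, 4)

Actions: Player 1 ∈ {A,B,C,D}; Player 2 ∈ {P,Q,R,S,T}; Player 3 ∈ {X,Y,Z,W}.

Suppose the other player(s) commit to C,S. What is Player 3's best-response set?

u_3(X vs C,S) = 1
u_3(Y vs C,S) = 7
u_3(Z vs C,S) = 7
u_3(W vs C,S) = 5
max payoff 7 at {Y,Z}

P3 best: {Y,Z}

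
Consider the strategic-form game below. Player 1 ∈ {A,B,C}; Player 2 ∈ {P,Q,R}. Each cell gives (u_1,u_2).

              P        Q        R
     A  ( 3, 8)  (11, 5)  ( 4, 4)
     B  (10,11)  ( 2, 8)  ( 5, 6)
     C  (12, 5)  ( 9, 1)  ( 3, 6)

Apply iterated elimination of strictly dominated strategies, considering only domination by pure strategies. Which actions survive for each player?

Remaining: P1:{B,C} P2:{P,R}

P2 drop Q (P beats it: A:8>5 B:11>8 C:5>1)
P1 drop A (B beats it: P:10>3 R:5>4)
P1→{B,C} P2→{P,R}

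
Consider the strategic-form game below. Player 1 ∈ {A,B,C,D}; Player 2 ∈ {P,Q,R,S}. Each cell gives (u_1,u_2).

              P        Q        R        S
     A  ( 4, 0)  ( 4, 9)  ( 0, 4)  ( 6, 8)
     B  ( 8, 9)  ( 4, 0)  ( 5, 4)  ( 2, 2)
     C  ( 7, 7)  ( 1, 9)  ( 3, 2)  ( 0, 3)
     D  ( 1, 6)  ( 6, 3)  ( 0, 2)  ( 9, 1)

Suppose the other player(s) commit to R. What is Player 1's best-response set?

u_1(A vs R) = 0
u_1(B vs R) = 5
u_1(C vs R) = 3
u_1(D vs R) = 0
max payoff 5 at {B}

BR_1 = {B}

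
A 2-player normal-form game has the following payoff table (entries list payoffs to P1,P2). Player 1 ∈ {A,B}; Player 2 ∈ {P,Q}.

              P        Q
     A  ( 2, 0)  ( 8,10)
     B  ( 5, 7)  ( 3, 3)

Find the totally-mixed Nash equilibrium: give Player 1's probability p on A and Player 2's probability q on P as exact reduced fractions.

(p,q) = (2/7, 5/8)

P1 indiff ⇒ q·2+(1-q)·8 = q·5+(1-q)·3 ⇒ q(-3) = (1-q)(-5) ⇒ q = 5/8
P2 indiff ⇒ p·0+(1-p)·7 = p·10+(1-p)·3 ⇒ p(-10) = (1-p)(-4) ⇒ p = 2/7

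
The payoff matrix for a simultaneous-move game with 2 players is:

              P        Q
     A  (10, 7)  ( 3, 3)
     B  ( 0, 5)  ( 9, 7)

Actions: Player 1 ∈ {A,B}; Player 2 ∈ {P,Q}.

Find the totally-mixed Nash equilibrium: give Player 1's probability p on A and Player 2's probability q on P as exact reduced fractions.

P1 indiff ⇒ q·10+(1-q)·3 = q·0+(1-q)·9 ⇒ q(10) = (1-q)(6) ⇒ q = 3/8
P2 indiff ⇒ p·7+(1-p)·5 = p·3+(1-p)·7 ⇒ p(4) = (1-p)(2) ⇒ p = 1/3

(p,q) = (1/3, 3/8)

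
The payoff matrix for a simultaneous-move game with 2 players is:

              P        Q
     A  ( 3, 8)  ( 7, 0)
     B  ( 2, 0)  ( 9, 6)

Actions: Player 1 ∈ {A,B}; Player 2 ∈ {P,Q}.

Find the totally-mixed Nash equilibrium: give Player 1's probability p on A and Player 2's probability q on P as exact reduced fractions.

(p,q) = (3/7, 2/3)

P1 indiff ⇒ q·3+(1-q)·7 = q·2+(1-q)·9 ⇒ q(1) = (1-q)(2) ⇒ q = 2/3
P2 indiff ⇒ p·8+(1-p)·0 = p·0+(1-p)·6 ⇒ p(8) = (1-p)(6) ⇒ p = 3/7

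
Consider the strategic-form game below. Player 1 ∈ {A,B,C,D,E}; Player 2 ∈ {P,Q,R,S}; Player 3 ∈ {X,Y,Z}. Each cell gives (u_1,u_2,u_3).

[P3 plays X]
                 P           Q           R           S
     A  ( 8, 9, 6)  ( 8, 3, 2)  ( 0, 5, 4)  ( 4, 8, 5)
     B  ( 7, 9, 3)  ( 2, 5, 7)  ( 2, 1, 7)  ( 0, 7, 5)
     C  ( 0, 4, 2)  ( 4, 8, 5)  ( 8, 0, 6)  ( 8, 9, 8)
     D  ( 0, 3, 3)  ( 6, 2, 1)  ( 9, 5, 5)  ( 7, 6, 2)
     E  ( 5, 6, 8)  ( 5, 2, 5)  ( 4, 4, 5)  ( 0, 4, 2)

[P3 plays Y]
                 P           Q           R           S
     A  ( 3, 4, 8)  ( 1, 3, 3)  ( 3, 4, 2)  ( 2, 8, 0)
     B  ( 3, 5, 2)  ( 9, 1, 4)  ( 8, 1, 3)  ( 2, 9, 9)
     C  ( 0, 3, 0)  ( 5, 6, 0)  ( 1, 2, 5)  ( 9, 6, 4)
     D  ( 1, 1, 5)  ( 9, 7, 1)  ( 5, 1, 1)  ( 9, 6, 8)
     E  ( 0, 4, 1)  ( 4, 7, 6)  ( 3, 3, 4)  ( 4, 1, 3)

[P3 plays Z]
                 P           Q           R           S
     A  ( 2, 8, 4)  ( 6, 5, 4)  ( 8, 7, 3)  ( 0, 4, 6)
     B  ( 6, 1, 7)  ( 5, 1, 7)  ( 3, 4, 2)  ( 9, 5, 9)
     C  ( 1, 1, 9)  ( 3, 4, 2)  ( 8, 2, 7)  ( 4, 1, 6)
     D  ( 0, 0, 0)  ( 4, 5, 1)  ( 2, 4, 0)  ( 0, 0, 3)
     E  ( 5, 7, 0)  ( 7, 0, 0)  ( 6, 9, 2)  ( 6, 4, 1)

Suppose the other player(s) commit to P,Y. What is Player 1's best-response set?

BR_1 = {A,B}

u_1(A vs P,Y) = 3
u_1(B vs P,Y) = 3
u_1(C vs P,Y) = 0
u_1(D vs P,Y) = 1
u_1(E vs P,Y) = 0
max payoff 3 at {A,B}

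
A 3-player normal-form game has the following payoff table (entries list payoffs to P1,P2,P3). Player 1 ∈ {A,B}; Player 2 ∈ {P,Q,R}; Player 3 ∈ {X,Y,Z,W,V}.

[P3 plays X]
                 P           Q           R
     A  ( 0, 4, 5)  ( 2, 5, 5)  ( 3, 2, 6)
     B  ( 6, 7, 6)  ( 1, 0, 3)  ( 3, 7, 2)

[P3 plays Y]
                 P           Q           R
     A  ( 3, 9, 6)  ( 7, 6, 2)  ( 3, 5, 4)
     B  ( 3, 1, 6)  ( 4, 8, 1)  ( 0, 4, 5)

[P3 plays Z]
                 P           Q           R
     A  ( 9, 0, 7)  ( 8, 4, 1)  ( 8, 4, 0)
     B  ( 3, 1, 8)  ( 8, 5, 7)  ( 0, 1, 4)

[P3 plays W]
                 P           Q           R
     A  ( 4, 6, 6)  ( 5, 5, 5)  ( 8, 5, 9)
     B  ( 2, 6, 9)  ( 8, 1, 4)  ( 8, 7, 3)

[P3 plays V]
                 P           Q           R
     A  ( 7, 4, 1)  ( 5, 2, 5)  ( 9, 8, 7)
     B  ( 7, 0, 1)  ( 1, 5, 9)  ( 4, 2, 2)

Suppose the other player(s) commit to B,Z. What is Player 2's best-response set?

u_2(P vs B,Z) = 1
u_2(Q vs B,Z) = 5
u_2(R vs B,Z) = 1
max payoff 5 at {Q}

P2 best: {Q}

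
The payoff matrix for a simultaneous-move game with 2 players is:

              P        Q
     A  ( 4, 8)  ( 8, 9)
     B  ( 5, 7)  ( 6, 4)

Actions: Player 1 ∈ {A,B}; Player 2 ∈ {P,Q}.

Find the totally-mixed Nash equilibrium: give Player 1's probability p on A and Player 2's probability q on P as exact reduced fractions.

P1 indiff ⇒ q·4+(1-q)·8 = q·5+(1-q)·6 ⇒ q(-1) = (1-q)(-2) ⇒ q = 2/3
P2 indiff ⇒ p·8+(1-p)·7 = p·9+(1-p)·4 ⇒ p(-1) = (1-p)(-3) ⇒ p = 3/4

(p,q) = (3/4, 2/3)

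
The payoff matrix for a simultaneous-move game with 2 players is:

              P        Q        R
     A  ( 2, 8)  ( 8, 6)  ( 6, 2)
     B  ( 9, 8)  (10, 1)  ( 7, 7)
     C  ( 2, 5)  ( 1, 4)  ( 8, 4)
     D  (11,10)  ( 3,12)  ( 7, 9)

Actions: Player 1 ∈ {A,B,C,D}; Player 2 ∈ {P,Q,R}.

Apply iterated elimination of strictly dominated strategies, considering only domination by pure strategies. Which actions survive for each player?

P1 drop A (B beats it: P:9>2 Q:10>8 R:7>6)
P2 drop R (P beats it: B:8>7 C:5>4 D:10>9)
P1 drop C (B beats it: P:9>2 Q:10>1)
P1→{B,D} P2→{P,Q}

IESDS → P1:{B,D} P2:{P,Q}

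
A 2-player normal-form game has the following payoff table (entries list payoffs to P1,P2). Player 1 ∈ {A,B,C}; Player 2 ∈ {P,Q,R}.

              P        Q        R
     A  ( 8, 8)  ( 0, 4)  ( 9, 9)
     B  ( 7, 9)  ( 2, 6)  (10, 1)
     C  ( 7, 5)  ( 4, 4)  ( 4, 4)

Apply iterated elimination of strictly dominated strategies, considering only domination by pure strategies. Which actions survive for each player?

P2 drop Q (P beats it: A:8>4 B:9>6 C:5>4)
P1 drop C (A beats it: P:8>7 R:9>4)
P1→{A,B} P2→{P,R}

Remaining: P1:{A,B} P2:{P,R}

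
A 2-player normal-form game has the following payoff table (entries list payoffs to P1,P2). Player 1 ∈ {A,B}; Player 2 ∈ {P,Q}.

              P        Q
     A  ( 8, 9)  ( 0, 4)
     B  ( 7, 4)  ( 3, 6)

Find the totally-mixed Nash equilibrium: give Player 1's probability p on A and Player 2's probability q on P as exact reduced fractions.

P1 indiff ⇒ q·8+(1-q)·0 = q·7+(1-q)·3 ⇒ q(1) = (1-q)(3) ⇒ q = 3/4
P2 indiff ⇒ p·9+(1-p)·4 = p·4+(1-p)·6 ⇒ p(5) = (1-p)(2) ⇒ p = 2/7

p=2/7, q=3/4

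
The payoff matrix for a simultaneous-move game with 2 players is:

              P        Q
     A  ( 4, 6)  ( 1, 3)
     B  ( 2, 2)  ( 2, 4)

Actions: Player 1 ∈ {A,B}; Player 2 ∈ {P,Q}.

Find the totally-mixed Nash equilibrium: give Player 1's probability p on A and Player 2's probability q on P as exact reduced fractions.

P1 mixes 2/5 on A; P2 mixes 1/3 on P

P1 indiff ⇒ q·4+(1-q)·1 = q·2+(1-q)·2 ⇒ q(2) = (1-q)(1) ⇒ q = 1/3
P2 indiff ⇒ p·6+(1-p)·2 = p·3+(1-p)·4 ⇒ p(3) = (1-p)(2) ⇒ p = 2/5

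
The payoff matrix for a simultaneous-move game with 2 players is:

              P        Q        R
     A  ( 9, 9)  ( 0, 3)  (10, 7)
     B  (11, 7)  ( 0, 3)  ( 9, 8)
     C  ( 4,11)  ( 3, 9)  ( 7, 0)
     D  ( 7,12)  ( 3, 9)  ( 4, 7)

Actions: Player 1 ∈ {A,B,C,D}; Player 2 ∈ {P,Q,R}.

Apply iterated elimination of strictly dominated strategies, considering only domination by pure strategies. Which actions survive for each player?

IESDS → P1:{A,B} P2:{P,R}

P2 drop Q (P beats it: A:9>3 B:7>3 C:11>9 D:12>9)
P1 drop C (A beats it: P:9>4 R:10>7)
P1 drop D (A beats it: P:9>7 R:10>4)
P1→{A,B} P2→{P,R}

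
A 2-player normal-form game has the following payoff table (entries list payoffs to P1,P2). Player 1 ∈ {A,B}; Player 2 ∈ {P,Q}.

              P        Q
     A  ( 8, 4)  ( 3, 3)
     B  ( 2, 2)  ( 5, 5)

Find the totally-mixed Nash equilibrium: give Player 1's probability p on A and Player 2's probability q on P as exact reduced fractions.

P1 indiff ⇒ q·8+(1-q)·3 = q·2+(1-q)·5 ⇒ q(6) = (1-q)(2) ⇒ q = 1/4
P2 indiff ⇒ p·4+(1-p)·2 = p·3+(1-p)·5 ⇒ p(1) = (1-p)(3) ⇒ p = 3/4

p=3/4, q=1/4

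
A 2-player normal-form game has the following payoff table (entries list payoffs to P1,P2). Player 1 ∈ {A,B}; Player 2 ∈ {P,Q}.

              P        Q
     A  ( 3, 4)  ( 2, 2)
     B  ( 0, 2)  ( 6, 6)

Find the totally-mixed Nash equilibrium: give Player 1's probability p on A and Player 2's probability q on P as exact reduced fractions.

(p,q) = (2/3, 4/7)

P1 indiff ⇒ q·3+(1-q)·2 = q·0+(1-q)·6 ⇒ q(3) = (1-q)(4) ⇒ q = 4/7
P2 indiff ⇒ p·4+(1-p)·2 = p·2+(1-p)·6 ⇒ p(2) = (1-p)(4) ⇒ p = 2/3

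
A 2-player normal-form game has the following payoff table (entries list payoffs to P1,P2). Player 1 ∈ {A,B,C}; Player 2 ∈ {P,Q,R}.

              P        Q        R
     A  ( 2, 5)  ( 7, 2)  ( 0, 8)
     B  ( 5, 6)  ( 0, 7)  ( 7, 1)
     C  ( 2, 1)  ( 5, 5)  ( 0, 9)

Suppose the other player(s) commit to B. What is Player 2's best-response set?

u_2(P vs B) = 6
u_2(Q vs B) = 7
u_2(R vs B) = 1
max payoff 7 at {Q}

BR_2 = {Q}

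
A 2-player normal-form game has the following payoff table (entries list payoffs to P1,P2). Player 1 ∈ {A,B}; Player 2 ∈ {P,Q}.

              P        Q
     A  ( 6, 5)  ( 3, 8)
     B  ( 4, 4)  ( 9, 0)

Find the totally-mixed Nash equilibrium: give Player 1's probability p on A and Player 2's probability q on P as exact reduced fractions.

P1 indiff ⇒ q·6+(1-q)·3 = q·4+(1-q)·9 ⇒ q(2) = (1-q)(6) ⇒ q = 3/4
P2 indiff ⇒ p·5+(1-p)·4 = p·8+(1-p)·0 ⇒ p(-3) = (1-p)(-4) ⇒ p = 4/7

(p,q) = (4/7, 3/4)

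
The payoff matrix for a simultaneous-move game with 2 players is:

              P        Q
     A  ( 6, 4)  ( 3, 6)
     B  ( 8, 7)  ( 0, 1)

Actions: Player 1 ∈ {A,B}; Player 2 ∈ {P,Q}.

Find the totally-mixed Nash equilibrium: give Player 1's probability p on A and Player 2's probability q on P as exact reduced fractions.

P1 indiff ⇒ q·6+(1-q)·3 = q·8+(1-q)·0 ⇒ q(-2) = (1-q)(-3) ⇒ q = 3/5
P2 indiff ⇒ p·4+(1-p)·7 = p·6+(1-p)·1 ⇒ p(-2) = (1-p)(-6) ⇒ p = 3/4

P1 mixes 3/4 on A; P2 mixes 3/5 on P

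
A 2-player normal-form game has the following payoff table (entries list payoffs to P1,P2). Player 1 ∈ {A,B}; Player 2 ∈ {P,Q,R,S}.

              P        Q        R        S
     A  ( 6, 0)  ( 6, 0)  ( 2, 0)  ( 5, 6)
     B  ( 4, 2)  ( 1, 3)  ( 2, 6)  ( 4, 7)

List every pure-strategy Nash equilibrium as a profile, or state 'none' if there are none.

(A,P): not NE [P2→S gives 6>0]
(A,Q): not NE [P2→S gives 6>0]
(A,R): not NE [P2→S gives 6>0]
(A,S): NE
(B,P): not NE [P1→A gives 6>4; P2→S gives 7>2]
(B,Q): not NE [P1→A gives 6>1; P2→S gives 7>3]
(B,R): not NE [P2→S gives 7>6]
(B,S): not NE [P1→A gives 5>4]

NE set: (A,S)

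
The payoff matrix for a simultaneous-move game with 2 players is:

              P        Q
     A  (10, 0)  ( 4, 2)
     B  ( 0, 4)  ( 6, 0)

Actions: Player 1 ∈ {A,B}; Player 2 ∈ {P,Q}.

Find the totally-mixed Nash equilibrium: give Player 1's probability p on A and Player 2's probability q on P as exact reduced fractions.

P1 mixes 2/3 on A; P2 mixes 1/6 on P

P1 indiff ⇒ q·10+(1-q)·4 = q·0+(1-q)·6 ⇒ q(10) = (1-q)(2) ⇒ q = 1/6
P2 indiff ⇒ p·0+(1-p)·4 = p·2+(1-p)·0 ⇒ p(-2) = (1-p)(-4) ⇒ p = 2/3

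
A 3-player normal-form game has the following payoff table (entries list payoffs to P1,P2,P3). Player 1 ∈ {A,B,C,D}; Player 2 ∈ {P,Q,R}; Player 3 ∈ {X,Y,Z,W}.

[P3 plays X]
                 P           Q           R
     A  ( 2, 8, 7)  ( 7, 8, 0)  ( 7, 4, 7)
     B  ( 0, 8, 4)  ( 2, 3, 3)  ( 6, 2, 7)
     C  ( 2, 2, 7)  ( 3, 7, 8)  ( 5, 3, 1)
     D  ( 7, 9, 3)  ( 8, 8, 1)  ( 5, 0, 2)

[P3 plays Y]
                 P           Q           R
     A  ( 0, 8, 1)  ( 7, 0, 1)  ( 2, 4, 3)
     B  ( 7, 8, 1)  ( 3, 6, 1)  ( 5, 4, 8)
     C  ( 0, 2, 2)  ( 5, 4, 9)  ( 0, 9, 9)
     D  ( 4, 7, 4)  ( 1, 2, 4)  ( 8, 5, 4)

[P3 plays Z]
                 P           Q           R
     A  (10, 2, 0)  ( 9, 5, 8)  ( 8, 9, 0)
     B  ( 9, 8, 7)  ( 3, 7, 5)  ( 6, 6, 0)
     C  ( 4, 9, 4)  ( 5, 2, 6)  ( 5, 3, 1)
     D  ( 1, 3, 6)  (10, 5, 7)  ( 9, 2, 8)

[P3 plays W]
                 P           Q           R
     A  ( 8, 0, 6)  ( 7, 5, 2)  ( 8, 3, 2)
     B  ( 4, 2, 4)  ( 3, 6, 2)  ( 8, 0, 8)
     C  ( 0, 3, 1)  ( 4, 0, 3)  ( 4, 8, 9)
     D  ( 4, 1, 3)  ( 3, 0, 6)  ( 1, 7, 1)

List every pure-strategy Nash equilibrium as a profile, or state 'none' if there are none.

NE set: (D,Q,Z)

(A,P,X): not NE [P1→D gives 7>2]
(A,P,Y): not NE [P1→B gives 7>0; P3→X gives 7>1]
(A,P,Z): not NE [P2→R gives 9>2; P3→X gives 7>0]
(A,P,W): not NE [P2→Q gives 5>0; P3→X gives 7>6]
(A,Q,X): not NE [P1→D gives 8>7; P3→Z gives 8>0]
(A,Q,Y): not NE [P2→P gives 8>0; P3→Z gives 8>1]
(A,Q,Z): not NE [P1→D gives 10>9; P2→R gives 9>5]
(A,Q,W): not NE [P3→Z gives 8>2]
(A,R,X): not NE [P2→Q gives 8>4]
(A,R,Y): not NE [P1→D gives 8>2; P2→P gives 8>4; P3→X gives 7>3]
(A,R,Z): not NE [P1→D gives 9>8; P3→X gives 7>0]
(A,R,W): not NE [P2→Q gives 5>3; P3→X gives 7>2]
(B,P,X): not NE [P1→D gives 7>0; P3→Z gives 7>4]
(B,P,Y): not NE [P3→Z gives 7>1]
(B,P,Z): not NE [P1→A gives 10>9]
(B,P,W): not NE [P1→A gives 8>4; P2→Q gives 6>2; P3→Z gives 7>4]
(B,Q,X): not NE [P1→D gives 8>2; P2→P gives 8>3; P3→Z gives 5>3]
(B,Q,Y): not NE [P1→A gives 7>3; P2→P gives 8>6; P3→Z gives 5>1]
(B,Q,Z): not NE [P1→D gives 10>3; P2→P gives 8>7]
(B,Q,W): not NE [P1→A gives 7>3; P3→Z gives 5>2]
(B,R,X): not NE [P1→A gives 7>6; P2→P gives 8>2; P3→W gives 8>7]
(B,R,Y): not NE [P1→D gives 8>5; P2→P gives 8>4]
(B,R,Z): not NE [P1→D gives 9>6; P2→P gives 8>6; P3→W gives 8>0]
(B,R,W): not NE [P2→Q gives 6>0]
(C,P,X): not NE [P1→D gives 7>2; P2→Q gives 7>2]
(C,P,Y): not NE [P1→B gives 7>0; P2→R gives 9>2; P3→X gives 7>2]
(C,P,Z): not NE [P1→A gives 10>4; P3→X gives 7>4]
(C,P,W): not NE [P1→A gives 8>0; P2→R gives 8>3; P3→X gives 7>1]
(C,Q,X): not NE [P1→D gives 8>3; P3→Y gives 9>8]
(C,Q,Y): not NE [P1→A gives 7>5; P2→R gives 9>4]
(C,Q,Z): not NE [P1→D gives 10>5; P2→P gives 9>2; P3→Y gives 9>6]
(C,Q,W): not NE [P1→A gives 7>4; P2→R gives 8>0; P3→Y gives 9>3]
(C,R,X): not NE [P1→A gives 7>5; P2→Q gives 7>3; P3→W gives 9>1]
(C,R,Y): not NE [P1→D gives 8>0]
(C,R,Z): not NE [P1→D gives 9>5; P2→P gives 9>3; P3→W gives 9>1]
(C,R,W): not NE [P1→B gives 8>4]
(D,P,X): not NE [P3→Z gives 6>3]
(D,P,Y): not NE [P1→B gives 7>4; P3→Z gives 6>4]
(D,P,Z): not NE [P1→A gives 10>1; P2→Q gives 5>3]
(D,P,W): not NE [P1→A gives 8>4; P2→R gives 7>1; P3→Z gives 6>3]
(D,Q,X): not NE [P2→P gives 9>8; P3→Z gives 7>1]
(D,Q,Y): not NE [P1→A gives 7>1; P2→P gives 7>2; P3→Z gives 7>4]
(D,Q,Z): NE
(D,Q,W): not NE [P1→A gives 7>3; P2→R gives 7>0; P3→Z gives 7>6]
(D,R,X): not NE [P1→A gives 7>5; P2→P gives 9>0; P3→Z gives 8>2]
(D,R,Y): not NE [P2→P gives 7>5; P3→Z gives 8>4]
(D,R,Z): not NE [P2→Q gives 5>2]
(D,R,W): not NE [P1→B gives 8>1; P3→Z gives 8>1]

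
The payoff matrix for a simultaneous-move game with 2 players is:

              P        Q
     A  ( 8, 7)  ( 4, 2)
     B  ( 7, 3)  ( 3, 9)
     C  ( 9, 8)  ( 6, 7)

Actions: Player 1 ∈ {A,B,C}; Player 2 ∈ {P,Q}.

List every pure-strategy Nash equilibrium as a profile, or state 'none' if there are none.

(A,P): not NE [P1→C gives 9>8]
(A,Q): not NE [P1→C gives 6>4; P2→P gives 7>2]
(B,P): not NE [P1→C gives 9>7; P2→Q gives 9>3]
(B,Q): not NE [P1→C gives 6>3]
(C,P): NE
(C,Q): not NE [P2→P gives 8>7]

NE set: (C,P)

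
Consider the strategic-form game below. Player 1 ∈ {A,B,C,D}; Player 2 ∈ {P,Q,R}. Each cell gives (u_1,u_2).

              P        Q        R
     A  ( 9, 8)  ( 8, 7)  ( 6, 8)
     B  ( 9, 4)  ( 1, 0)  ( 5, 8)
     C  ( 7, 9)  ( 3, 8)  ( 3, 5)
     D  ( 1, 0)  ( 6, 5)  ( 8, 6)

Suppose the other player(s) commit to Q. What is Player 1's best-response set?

u_1(A vs Q) = 8
u_1(B vs Q) = 1
u_1(C vs Q) = 3
u_1(D vs Q) = 6
max payoff 8 at {A}

argmax u_1 = {A}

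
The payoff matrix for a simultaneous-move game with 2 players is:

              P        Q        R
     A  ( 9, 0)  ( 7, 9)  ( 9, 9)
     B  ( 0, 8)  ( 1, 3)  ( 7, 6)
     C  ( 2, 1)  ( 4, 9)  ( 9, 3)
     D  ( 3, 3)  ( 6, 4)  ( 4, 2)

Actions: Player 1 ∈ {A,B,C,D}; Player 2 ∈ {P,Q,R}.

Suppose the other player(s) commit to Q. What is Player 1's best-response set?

argmax u_1 = {A}

u_1(A vs Q) = 7
u_1(B vs Q) = 1
u_1(C vs Q) = 4
u_1(D vs Q) = 6
max payoff 7 at {A}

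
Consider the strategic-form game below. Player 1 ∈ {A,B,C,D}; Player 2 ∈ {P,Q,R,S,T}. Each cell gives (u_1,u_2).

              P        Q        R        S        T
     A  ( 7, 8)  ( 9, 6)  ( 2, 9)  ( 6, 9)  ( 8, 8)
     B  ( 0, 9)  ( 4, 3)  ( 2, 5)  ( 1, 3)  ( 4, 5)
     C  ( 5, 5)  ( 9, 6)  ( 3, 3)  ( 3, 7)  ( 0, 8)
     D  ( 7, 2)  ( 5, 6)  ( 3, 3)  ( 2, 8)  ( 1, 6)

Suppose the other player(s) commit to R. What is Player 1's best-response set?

BR_1 = {C,D}

u_1(A vs R) = 2
u_1(B vs R) = 2
u_1(C vs R) = 3
u_1(D vs R) = 3
max payoff 3 at {C,D}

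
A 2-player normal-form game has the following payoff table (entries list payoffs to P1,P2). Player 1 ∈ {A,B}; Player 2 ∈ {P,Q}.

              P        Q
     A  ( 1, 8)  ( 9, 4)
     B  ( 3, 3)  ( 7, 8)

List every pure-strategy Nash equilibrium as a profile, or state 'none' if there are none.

PSNE: ∅

(A,P): not NE [P1→B gives 3>1]
(A,Q): not NE [P2→P gives 8>4]
(B,P): not NE [P2→Q gives 8>3]
(B,Q): not NE [P1→A gives 9>7]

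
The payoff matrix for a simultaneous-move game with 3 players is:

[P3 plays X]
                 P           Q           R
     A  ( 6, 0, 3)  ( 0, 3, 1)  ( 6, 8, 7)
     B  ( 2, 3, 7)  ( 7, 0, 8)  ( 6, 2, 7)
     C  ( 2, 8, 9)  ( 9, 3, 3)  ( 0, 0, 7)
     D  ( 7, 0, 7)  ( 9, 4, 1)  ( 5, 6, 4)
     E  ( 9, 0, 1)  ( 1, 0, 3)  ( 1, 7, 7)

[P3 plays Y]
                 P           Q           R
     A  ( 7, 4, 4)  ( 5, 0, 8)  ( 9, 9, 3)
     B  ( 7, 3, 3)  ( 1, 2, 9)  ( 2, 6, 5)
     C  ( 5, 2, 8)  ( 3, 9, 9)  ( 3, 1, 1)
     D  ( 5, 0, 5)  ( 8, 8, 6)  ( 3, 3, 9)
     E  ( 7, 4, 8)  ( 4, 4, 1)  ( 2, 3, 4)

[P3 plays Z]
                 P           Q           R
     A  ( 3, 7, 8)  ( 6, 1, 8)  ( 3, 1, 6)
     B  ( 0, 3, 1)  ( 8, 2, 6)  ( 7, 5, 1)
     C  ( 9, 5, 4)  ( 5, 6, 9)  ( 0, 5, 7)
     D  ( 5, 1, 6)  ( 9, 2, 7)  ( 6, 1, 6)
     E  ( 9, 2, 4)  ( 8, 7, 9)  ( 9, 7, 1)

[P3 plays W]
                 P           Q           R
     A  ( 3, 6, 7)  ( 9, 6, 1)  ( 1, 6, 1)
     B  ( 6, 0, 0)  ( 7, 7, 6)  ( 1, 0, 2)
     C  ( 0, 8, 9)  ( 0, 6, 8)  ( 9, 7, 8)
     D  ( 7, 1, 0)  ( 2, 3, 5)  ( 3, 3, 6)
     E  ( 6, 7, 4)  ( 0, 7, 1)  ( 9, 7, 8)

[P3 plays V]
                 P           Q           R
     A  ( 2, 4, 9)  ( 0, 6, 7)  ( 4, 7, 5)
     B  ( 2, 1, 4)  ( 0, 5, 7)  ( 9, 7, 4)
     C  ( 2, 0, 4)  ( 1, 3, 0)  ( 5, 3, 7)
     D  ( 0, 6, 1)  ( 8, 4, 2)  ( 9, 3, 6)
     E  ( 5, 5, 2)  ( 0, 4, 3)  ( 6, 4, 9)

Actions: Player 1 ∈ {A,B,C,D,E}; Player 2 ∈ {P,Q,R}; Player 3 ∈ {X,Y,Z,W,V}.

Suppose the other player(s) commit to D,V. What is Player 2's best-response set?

u_2(P vs D,V) = 6
u_2(Q vs D,V) = 4
u_2(R vs D,V) = 3
max payoff 6 at {P}

P2 best: {P}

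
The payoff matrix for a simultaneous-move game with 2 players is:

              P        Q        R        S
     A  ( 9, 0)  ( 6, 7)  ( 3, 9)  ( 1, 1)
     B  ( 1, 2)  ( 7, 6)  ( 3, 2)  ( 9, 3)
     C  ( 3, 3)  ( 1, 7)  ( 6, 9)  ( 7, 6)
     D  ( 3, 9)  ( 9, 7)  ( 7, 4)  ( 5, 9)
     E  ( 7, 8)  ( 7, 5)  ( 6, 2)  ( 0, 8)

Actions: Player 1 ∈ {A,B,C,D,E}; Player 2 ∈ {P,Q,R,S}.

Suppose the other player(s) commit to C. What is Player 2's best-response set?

P2 best: {R}

u_2(P vs C) = 3
u_2(Q vs C) = 7
u_2(R vs C) = 9
u_2(S vs C) = 6
max payoff 9 at {R}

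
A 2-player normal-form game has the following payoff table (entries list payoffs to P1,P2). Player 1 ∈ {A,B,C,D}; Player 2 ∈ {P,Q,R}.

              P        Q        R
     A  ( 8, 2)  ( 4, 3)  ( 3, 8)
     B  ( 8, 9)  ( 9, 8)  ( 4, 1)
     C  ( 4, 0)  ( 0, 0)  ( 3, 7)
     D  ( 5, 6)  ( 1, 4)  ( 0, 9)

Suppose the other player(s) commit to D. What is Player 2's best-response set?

u_2(P vs D) = 6
u_2(Q vs D) = 4
u_2(R vs D) = 9
max payoff 9 at {R}

BR_2 = {R}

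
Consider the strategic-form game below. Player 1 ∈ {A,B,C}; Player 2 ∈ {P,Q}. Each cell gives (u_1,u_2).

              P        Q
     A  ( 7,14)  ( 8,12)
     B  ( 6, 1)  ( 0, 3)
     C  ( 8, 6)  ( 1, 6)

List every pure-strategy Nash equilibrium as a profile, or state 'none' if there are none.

(A,P): not NE [P1→C gives 8>7]
(A,Q): not NE [P2→P gives 14>12]
(B,P): not NE [P1→C gives 8>6; P2→Q gives 3>1]
(B,Q): not NE [P1→A gives 8>0]
(C,P): NE
(C,Q): not NE [P1→A gives 8>1]

Nash profiles: (C,P)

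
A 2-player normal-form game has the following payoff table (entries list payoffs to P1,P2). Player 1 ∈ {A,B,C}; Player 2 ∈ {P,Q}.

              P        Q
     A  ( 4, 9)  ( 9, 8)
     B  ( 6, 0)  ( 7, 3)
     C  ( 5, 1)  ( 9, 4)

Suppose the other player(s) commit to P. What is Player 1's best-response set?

u_1(A vs P) = 4
u_1(B vs P) = 6
u_1(C vs P) = 5
max payoff 6 at {B}

P1 best: {B}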